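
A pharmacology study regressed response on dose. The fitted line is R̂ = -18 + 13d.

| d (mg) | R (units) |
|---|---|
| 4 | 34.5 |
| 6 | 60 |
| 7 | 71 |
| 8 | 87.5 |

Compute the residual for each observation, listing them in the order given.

0.5, 0, -2, 1.5

d=4: R̂ = -18 + 13·4 = 34; e = 34.5 − 34 = 0.5
d=6: R̂ = -18 + 13·6 = 60; e = 60 − 60 = 0
d=7: R̂ = -18 + 13·7 = 73; e = 71 − 73 = -2
d=8: R̂ = -18 + 13·8 = 86; e = 87.5 − 86 = 1.5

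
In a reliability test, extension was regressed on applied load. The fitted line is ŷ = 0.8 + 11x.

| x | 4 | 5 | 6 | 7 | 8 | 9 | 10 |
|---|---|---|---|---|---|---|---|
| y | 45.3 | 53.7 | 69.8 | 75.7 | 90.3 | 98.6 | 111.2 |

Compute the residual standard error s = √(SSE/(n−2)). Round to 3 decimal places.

x=4: ŷ = 0.8 + 11·4 = 44.8; r = 45.3 − 44.8 = 0.5
x=5: ŷ = 0.8 + 11·5 = 55.8; r = 53.7 − 55.8 = -2.1
x=6: ŷ = 0.8 + 11·6 = 66.8; r = 69.8 − 66.8 = 3
x=7: ŷ = 0.8 + 11·7 = 77.8; r = 75.7 − 77.8 = -2.1
x=8: ŷ = 0.8 + 11·8 = 88.8; r = 90.3 − 88.8 = 1.5
x=9: ŷ = 0.8 + 11·9 = 99.8; r = 98.6 − 99.8 = -1.2
x=10: ŷ = 0.8 + 11·10 = 110.8; r = 111.2 − 110.8 = 0.4
SSE = 0.25 + 4.41 + 9 + 4.41 + 2.25 + 1.44 + 0.16 = 21.92
s = √(21.92/5) = √4.384 ≈ 2.094

s = 2.094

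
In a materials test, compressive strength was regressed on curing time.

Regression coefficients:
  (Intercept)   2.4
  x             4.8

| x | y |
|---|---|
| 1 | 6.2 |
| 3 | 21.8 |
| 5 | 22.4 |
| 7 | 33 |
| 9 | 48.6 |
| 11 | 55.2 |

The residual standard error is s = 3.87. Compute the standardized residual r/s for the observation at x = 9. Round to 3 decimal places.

ŷ = 2.4 + 4.8·9 = 45.6
r = 48.6 − 45.6 = 3
r/s = 3 / 3.87 = 0.775

0.775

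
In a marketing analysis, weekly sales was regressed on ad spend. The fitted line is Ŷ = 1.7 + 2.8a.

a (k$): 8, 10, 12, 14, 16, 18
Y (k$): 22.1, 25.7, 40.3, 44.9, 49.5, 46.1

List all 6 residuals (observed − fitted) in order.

a=8: Ŷ = 1.7 + 2.8·8 = 24.1; r = 22.1 − 24.1 = -2
a=10: Ŷ = 1.7 + 2.8·10 = 29.7; r = 25.7 − 29.7 = -4
a=12: Ŷ = 1.7 + 2.8·12 = 35.3; r = 40.3 − 35.3 = 5
a=14: Ŷ = 1.7 + 2.8·14 = 40.9; r = 44.9 − 40.9 = 4
a=16: Ŷ = 1.7 + 2.8·16 = 46.5; r = 49.5 − 46.5 = 3
a=18: Ŷ = 1.7 + 2.8·18 = 52.1; r = 46.1 − 52.1 = -6

-2, -4, 5, 4, 3, -6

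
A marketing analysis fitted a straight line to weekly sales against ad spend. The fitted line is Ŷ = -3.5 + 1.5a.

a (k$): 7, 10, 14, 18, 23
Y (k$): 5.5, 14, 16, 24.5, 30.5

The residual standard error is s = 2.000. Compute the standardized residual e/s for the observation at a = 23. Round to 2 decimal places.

Ŷ = -3.5 + 1.5·23 = 31
e = 30.5 − 31 = -0.5
e/s = -0.5 / 2.000 = -0.25

-0.25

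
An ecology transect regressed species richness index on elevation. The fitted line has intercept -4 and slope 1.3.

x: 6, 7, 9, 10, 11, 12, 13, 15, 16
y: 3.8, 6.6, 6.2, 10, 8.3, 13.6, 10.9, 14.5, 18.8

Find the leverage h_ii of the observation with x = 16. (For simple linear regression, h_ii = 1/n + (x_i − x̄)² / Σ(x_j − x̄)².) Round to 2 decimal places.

h = 0.38

x̄ = (6 + 7 + 9 + 10 + 11 + 12 + 13 + 15 + 16)/9 = 11
Σ(x − x̄)² = 25 + 16 + 4 + 1 + 0 + 1 + 4 + 16 + 25 = 92
h = 1/9 + (5)²/92 = 0.111111 + 0.271739 = 0.38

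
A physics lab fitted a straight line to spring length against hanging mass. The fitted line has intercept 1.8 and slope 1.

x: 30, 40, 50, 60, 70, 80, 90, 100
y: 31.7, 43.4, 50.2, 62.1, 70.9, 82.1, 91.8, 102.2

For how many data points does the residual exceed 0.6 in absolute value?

x=30: ŷ = 1.8 + 30 = 31.8; r = 31.7 − 31.8 = -0.1
x=40: ŷ = 1.8 + 40 = 41.8; r = 43.4 − 41.8 = 1.6
x=50: ŷ = 1.8 + 50 = 51.8; r = 50.2 − 51.8 = -1.6
x=60: ŷ = 1.8 + 60 = 61.8; r = 62.1 − 61.8 = 0.3
x=70: ŷ = 1.8 + 70 = 71.8; r = 70.9 − 71.8 = -0.9
x=80: ŷ = 1.8 + 80 = 81.8; r = 82.1 − 81.8 = 0.3
x=90: ŷ = 1.8 + 90 = 91.8; r = 91.8 − 91.8 = 0
x=100: ŷ = 1.8 + 100 = 101.8; r = 102.2 − 101.8 = 0.4
|r| > 0.6: x=40 (|r|=1.6), x=50 (|r|=1.6), x=70 (|r|=0.9) → 3

3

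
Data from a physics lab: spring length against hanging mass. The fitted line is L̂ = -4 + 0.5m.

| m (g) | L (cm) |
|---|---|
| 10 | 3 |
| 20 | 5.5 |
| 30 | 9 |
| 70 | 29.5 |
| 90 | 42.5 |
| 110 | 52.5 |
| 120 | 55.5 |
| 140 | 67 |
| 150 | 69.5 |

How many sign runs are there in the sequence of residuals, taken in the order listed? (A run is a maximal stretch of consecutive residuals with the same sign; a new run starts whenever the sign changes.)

m=10: L̂ = -4 + 0.5·10 = 1; e = 3 − 1 = 2
m=20: L̂ = -4 + 0.5·20 = 6; e = 5.5 − 6 = -0.5
m=30: L̂ = -4 + 0.5·30 = 11; e = 9 − 11 = -2
m=70: L̂ = -4 + 0.5·70 = 31; e = 29.5 − 31 = -1.5
m=90: L̂ = -4 + 0.5·90 = 41; e = 42.5 − 41 = 1.5
m=110: L̂ = -4 + 0.5·110 = 51; e = 52.5 − 51 = 1.5
m=120: L̂ = -4 + 0.5·120 = 56; e = 55.5 − 56 = -0.5
m=140: L̂ = -4 + 0.5·140 = 66; e = 67 − 66 = 1
m=150: L̂ = -4 + 0.5·150 = 71; e = 69.5 − 71 = -1.5
Signs: + − − − + + − + −
Runs: +×1, −×3, +×2, −×1, +×1, −×1 → 6

6 runs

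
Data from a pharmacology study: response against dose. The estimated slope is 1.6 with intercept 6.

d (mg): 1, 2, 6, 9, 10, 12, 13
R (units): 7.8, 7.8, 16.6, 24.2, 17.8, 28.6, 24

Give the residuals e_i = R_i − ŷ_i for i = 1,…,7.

0.2, -1.4, 1, 3.8, -4.2, 3.4, -2.8

d=1: ŷ = 6 + 1.6·1 = 7.6; e = 7.8 − 7.6 = 0.2
d=2: ŷ = 6 + 1.6·2 = 9.2; e = 7.8 − 9.2 = -1.4
d=6: ŷ = 6 + 1.6·6 = 15.6; e = 16.6 − 15.6 = 1
d=9: ŷ = 6 + 1.6·9 = 20.4; e = 24.2 − 20.4 = 3.8
d=10: ŷ = 6 + 1.6·10 = 22; e = 17.8 − 22 = -4.2
d=12: ŷ = 6 + 1.6·12 = 25.2; e = 28.6 − 25.2 = 3.4
d=13: ŷ = 6 + 1.6·13 = 26.8; e = 24 − 26.8 = -2.8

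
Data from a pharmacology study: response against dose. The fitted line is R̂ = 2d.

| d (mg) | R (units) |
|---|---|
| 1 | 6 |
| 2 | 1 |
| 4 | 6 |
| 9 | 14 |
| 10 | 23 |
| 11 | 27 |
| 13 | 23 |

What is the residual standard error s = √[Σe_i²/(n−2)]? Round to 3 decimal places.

d=1: R̂ = 2·1 = 2; e = 6 − 2 = 4
d=2: R̂ = 2·2 = 4; e = 1 − 4 = -3
d=4: R̂ = 2·4 = 8; e = 6 − 8 = -2
d=9: R̂ = 2·9 = 18; e = 14 − 18 = -4
d=10: R̂ = 2·10 = 20; e = 23 − 20 = 3
d=11: R̂ = 2·11 = 22; e = 27 − 22 = 5
d=13: R̂ = 2·13 = 26; e = 23 − 26 = -3
SSE = 16 + 9 + 4 + 16 + 9 + 25 + 9 = 88
s = √(88/5) = √17.6 ≈ 4.195

s = 4.195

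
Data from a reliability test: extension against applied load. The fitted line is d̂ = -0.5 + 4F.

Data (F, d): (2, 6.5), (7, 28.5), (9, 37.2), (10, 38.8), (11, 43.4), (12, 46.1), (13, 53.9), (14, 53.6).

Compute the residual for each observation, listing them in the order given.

F=2: d̂ = -0.5 + 4·2 = 7.5; e = 6.5 − 7.5 = -1
F=7: d̂ = -0.5 + 4·7 = 27.5; e = 28.5 − 27.5 = 1
F=9: d̂ = -0.5 + 4·9 = 35.5; e = 37.2 − 35.5 = 1.7
F=10: d̂ = -0.5 + 4·10 = 39.5; e = 38.8 − 39.5 = -0.7
F=11: d̂ = -0.5 + 4·11 = 43.5; e = 43.4 − 43.5 = -0.1
F=12: d̂ = -0.5 + 4·12 = 47.5; e = 46.1 − 47.5 = -1.4
F=13: d̂ = -0.5 + 4·13 = 51.5; e = 53.9 − 51.5 = 2.4
F=14: d̂ = -0.5 + 4·14 = 55.5; e = 53.6 − 55.5 = -1.9

-1, 1, 1.7, -0.7, -0.1, -1.4, 2.4, -1.9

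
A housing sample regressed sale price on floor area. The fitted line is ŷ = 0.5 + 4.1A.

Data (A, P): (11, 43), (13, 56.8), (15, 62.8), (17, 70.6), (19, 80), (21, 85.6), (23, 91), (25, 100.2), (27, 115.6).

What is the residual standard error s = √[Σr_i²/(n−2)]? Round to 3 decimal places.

s = 2.970

A=11: ŷ = 0.5 + 4.1·11 = 45.6; r = 43 − 45.6 = -2.6
A=13: ŷ = 0.5 + 4.1·13 = 53.8; r = 56.8 − 53.8 = 3
A=15: ŷ = 0.5 + 4.1·15 = 62; r = 62.8 − 62 = 0.8
A=17: ŷ = 0.5 + 4.1·17 = 70.2; r = 70.6 − 70.2 = 0.4
A=19: ŷ = 0.5 + 4.1·19 = 78.4; r = 80 − 78.4 = 1.6
A=21: ŷ = 0.5 + 4.1·21 = 86.6; r = 85.6 − 86.6 = -1
A=23: ŷ = 0.5 + 4.1·23 = 94.8; r = 91 − 94.8 = -3.8
A=25: ŷ = 0.5 + 4.1·25 = 103; r = 100.2 − 103 = -2.8
A=27: ŷ = 0.5 + 4.1·27 = 111.2; r = 115.6 − 111.2 = 4.4
SSE = 6.76 + 9 + 0.64 + 0.16 + 2.56 + 1 + 14.44 + 7.84 + 19.36 = 61.76
s = √(61.76/7) = √8.82286 ≈ 2.970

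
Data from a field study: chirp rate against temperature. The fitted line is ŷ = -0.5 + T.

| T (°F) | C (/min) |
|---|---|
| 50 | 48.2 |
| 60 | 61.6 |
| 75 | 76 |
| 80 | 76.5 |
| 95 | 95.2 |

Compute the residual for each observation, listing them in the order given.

T=50: ŷ = -0.5 + 50 = 49.5; e = 48.2 − 49.5 = -1.3
T=60: ŷ = -0.5 + 60 = 59.5; e = 61.6 − 59.5 = 2.1
T=75: ŷ = -0.5 + 75 = 74.5; e = 76 − 74.5 = 1.5
T=80: ŷ = -0.5 + 80 = 79.5; e = 76.5 − 79.5 = -3
T=95: ŷ = -0.5 + 95 = 94.5; e = 95.2 − 94.5 = 0.7

-1.3, 2.1, 1.5, -3, 0.7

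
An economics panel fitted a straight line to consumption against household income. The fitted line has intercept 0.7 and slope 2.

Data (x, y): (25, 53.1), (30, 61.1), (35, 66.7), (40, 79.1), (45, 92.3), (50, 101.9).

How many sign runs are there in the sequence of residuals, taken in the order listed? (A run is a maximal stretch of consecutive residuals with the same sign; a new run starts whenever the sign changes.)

3 runs

x=25: ŷ = 0.7 + 2·25 = 50.7; e = 53.1 − 50.7 = 2.4
x=30: ŷ = 0.7 + 2·30 = 60.7; e = 61.1 − 60.7 = 0.4
x=35: ŷ = 0.7 + 2·35 = 70.7; e = 66.7 − 70.7 = -4
x=40: ŷ = 0.7 + 2·40 = 80.7; e = 79.1 − 80.7 = -1.6
x=45: ŷ = 0.7 + 2·45 = 90.7; e = 92.3 − 90.7 = 1.6
x=50: ŷ = 0.7 + 2·50 = 100.7; e = 101.9 − 100.7 = 1.2
Signs: + + − − + +
Runs: +×2, −×2, +×2 → 3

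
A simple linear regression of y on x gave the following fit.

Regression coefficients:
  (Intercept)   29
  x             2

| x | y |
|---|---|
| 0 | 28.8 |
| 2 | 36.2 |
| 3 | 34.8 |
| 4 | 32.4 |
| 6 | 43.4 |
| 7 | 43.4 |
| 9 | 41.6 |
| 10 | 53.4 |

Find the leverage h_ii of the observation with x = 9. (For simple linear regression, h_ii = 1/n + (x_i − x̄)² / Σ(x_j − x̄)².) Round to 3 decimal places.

h = 0.302

x̄ = (0 + 2 + 3 + 4 + 6 + 7 + 9 + 10)/8 = 5.125
Σ(x − x̄)² = 26.2656 + 9.76562 + 4.51562 + 1.26562 + 0.765625 + 3.51562 + 15.0156 + 23.7656 = 84.875
h = 1/8 + (3.875)²/84.875 = 0.125 + 0.176915 = 0.302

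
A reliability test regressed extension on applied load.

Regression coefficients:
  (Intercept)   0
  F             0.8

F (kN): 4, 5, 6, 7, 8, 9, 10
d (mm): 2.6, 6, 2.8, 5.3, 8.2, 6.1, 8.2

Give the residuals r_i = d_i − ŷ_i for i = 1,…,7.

-0.6, 2, -2, -0.3, 1.8, -1.1, 0.2

F=4: ŷ = 0.8·4 = 3.2; r = 2.6 − 3.2 = -0.6
F=5: ŷ = 0.8·5 = 4; r = 6 − 4 = 2
F=6: ŷ = 0.8·6 = 4.8; r = 2.8 − 4.8 = -2
F=7: ŷ = 0.8·7 = 5.6; r = 5.3 − 5.6 = -0.3
F=8: ŷ = 0.8·8 = 6.4; r = 8.2 − 6.4 = 1.8
F=9: ŷ = 0.8·9 = 7.2; r = 6.1 − 7.2 = -1.1
F=10: ŷ = 0.8·10 = 8; r = 8.2 − 8 = 0.2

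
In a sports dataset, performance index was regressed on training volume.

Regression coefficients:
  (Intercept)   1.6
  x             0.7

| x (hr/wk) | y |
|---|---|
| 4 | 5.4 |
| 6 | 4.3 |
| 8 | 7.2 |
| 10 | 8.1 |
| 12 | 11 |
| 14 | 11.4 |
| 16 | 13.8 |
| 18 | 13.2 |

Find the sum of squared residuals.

x=4: ŷ = 1.6 + 0.7·4 = 4.4; r = 5.4 − 4.4 = 1
x=6: ŷ = 1.6 + 0.7·6 = 5.8; r = 4.3 − 5.8 = -1.5
x=8: ŷ = 1.6 + 0.7·8 = 7.2; r = 7.2 − 7.2 = 0
x=10: ŷ = 1.6 + 0.7·10 = 8.6; r = 8.1 − 8.6 = -0.5
x=12: ŷ = 1.6 + 0.7·12 = 10; r = 11 − 10 = 1
x=14: ŷ = 1.6 + 0.7·14 = 11.4; r = 11.4 − 11.4 = 0
x=16: ŷ = 1.6 + 0.7·16 = 12.8; r = 13.8 − 12.8 = 1
x=18: ŷ = 1.6 + 0.7·18 = 14.2; r = 13.2 − 14.2 = -1
SSE = 1 + 2.25 + 0 + 0.25 + 1 + 0 + 1 + 1 = 6.5

SSE = 6.5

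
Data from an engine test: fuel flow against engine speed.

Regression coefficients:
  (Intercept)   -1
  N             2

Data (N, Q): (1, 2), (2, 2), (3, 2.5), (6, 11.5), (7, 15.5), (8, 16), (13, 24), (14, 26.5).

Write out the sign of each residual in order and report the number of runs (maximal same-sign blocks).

4 runs

N=1: Q̂ = -1 + 2·1 = 1; e = 2 − 1 = 1
N=2: Q̂ = -1 + 2·2 = 3; e = 2 − 3 = -1
N=3: Q̂ = -1 + 2·3 = 5; e = 2.5 − 5 = -2.5
N=6: Q̂ = -1 + 2·6 = 11; e = 11.5 − 11 = 0.5
N=7: Q̂ = -1 + 2·7 = 13; e = 15.5 − 13 = 2.5
N=8: Q̂ = -1 + 2·8 = 15; e = 16 − 15 = 1
N=13: Q̂ = -1 + 2·13 = 25; e = 24 − 25 = -1
N=14: Q̂ = -1 + 2·14 = 27; e = 26.5 − 27 = -0.5
Signs: + − − + + + − −
Runs: +×1, −×2, +×3, −×2 → 4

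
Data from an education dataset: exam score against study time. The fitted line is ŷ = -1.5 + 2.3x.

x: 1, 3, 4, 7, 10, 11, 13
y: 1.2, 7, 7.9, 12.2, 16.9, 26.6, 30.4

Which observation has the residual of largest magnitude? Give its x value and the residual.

x = 10, e = -4.6

x=1: ŷ = -1.5 + 2.3·1 = 0.8; e = 1.2 − 0.8 = 0.4
x=3: ŷ = -1.5 + 2.3·3 = 5.4; e = 7 − 5.4 = 1.6
x=4: ŷ = -1.5 + 2.3·4 = 7.7; e = 7.9 − 7.7 = 0.2
x=7: ŷ = -1.5 + 2.3·7 = 14.6; e = 12.2 − 14.6 = -2.4
x=10: ŷ = -1.5 + 2.3·10 = 21.5; e = 16.9 − 21.5 = -4.6
x=11: ŷ = -1.5 + 2.3·11 = 23.8; e = 26.6 − 23.8 = 2.8
x=13: ŷ = -1.5 + 2.3·13 = 28.4; e = 30.4 − 28.4 = 2
Largest |e| is 4.6 at x = 10, residual -4.6.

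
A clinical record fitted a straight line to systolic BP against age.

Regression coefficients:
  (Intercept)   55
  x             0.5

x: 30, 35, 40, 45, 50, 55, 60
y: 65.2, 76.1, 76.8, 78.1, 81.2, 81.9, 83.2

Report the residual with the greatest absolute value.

x=30: ŷ = 55 + 0.5·30 = 70; r = 65.2 − 70 = -4.8
x=35: ŷ = 55 + 0.5·35 = 72.5; r = 76.1 − 72.5 = 3.6
x=40: ŷ = 55 + 0.5·40 = 75; r = 76.8 − 75 = 1.8
x=45: ŷ = 55 + 0.5·45 = 77.5; r = 78.1 − 77.5 = 0.6
x=50: ŷ = 55 + 0.5·50 = 80; r = 81.2 − 80 = 1.2
x=55: ŷ = 55 + 0.5·55 = 82.5; r = 81.9 − 82.5 = -0.6
x=60: ŷ = 55 + 0.5·60 = 85; r = 83.2 − 85 = -1.8
Largest |r| is 4.8 at x = 30, residual -4.8.

r = -4.8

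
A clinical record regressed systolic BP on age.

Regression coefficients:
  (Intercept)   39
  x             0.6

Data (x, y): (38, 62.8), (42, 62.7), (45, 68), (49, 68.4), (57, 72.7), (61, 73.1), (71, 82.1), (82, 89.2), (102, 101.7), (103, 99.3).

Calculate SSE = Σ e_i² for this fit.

SSE = 19.5

x=38: ŷ = 39 + 0.6·38 = 61.8; e = 62.8 − 61.8 = 1
x=42: ŷ = 39 + 0.6·42 = 64.2; e = 62.7 − 64.2 = -1.5
x=45: ŷ = 39 + 0.6·45 = 66; e = 68 − 66 = 2
x=49: ŷ = 39 + 0.6·49 = 68.4; e = 68.4 − 68.4 = 0
x=57: ŷ = 39 + 0.6·57 = 73.2; e = 72.7 − 73.2 = -0.5
x=61: ŷ = 39 + 0.6·61 = 75.6; e = 73.1 − 75.6 = -2.5
x=71: ŷ = 39 + 0.6·71 = 81.6; e = 82.1 − 81.6 = 0.5
x=82: ŷ = 39 + 0.6·82 = 88.2; e = 89.2 − 88.2 = 1
x=102: ŷ = 39 + 0.6·102 = 100.2; e = 101.7 − 100.2 = 1.5
x=103: ŷ = 39 + 0.6·103 = 100.8; e = 99.3 − 100.8 = -1.5
SSE = 1 + 2.25 + 4 + 0 + 0.25 + 6.25 + 0.25 + 1 + 2.25 + 2.25 = 19.5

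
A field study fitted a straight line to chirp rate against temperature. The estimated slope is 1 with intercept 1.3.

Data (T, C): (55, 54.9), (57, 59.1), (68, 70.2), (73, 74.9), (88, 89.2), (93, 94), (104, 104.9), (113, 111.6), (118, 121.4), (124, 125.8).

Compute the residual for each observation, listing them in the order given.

-1.4, 0.8, 0.9, 0.6, -0.1, -0.3, -0.4, -2.7, 2.1, 0.5

T=55: ŷ = 1.3 + 55 = 56.3; r = 54.9 − 56.3 = -1.4
T=57: ŷ = 1.3 + 57 = 58.3; r = 59.1 − 58.3 = 0.8
T=68: ŷ = 1.3 + 68 = 69.3; r = 70.2 − 69.3 = 0.9
T=73: ŷ = 1.3 + 73 = 74.3; r = 74.9 − 74.3 = 0.6
T=88: ŷ = 1.3 + 88 = 89.3; r = 89.2 − 89.3 = -0.1
T=93: ŷ = 1.3 + 93 = 94.3; r = 94 − 94.3 = -0.3
T=104: ŷ = 1.3 + 104 = 105.3; r = 104.9 − 105.3 = -0.4
T=113: ŷ = 1.3 + 113 = 114.3; r = 111.6 − 114.3 = -2.7
T=118: ŷ = 1.3 + 118 = 119.3; r = 121.4 − 119.3 = 2.1
T=124: ŷ = 1.3 + 124 = 125.3; r = 125.8 − 125.3 = 0.5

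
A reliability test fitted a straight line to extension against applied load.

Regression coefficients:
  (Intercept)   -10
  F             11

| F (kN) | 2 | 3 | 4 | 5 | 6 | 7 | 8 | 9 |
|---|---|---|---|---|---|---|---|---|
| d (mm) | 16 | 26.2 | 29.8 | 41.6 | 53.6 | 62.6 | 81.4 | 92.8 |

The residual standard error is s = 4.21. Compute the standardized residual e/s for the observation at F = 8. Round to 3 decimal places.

0.808

ŷ = -10 + 11·8 = 78
e = 81.4 − 78 = 3.4
e/s = 3.4 / 4.21 = 0.808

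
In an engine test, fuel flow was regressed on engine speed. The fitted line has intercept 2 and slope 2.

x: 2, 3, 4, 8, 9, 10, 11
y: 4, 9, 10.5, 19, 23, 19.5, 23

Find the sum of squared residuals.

SSE = 22.5

x=2: ŷ = 2 + 2·2 = 6; r = 4 − 6 = -2
x=3: ŷ = 2 + 2·3 = 8; r = 9 − 8 = 1
x=4: ŷ = 2 + 2·4 = 10; r = 10.5 − 10 = 0.5
x=8: ŷ = 2 + 2·8 = 18; r = 19 − 18 = 1
x=9: ŷ = 2 + 2·9 = 20; r = 23 − 20 = 3
x=10: ŷ = 2 + 2·10 = 22; r = 19.5 − 22 = -2.5
x=11: ŷ = 2 + 2·11 = 24; r = 23 − 24 = -1
SSE = 4 + 1 + 0.25 + 1 + 9 + 6.25 + 1 = 22.5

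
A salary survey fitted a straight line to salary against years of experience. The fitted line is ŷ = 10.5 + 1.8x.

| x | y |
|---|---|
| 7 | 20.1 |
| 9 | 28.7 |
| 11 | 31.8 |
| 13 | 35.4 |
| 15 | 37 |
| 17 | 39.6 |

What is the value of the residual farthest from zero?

x=7: ŷ = 10.5 + 1.8·7 = 23.1; r = 20.1 − 23.1 = -3
x=9: ŷ = 10.5 + 1.8·9 = 26.7; r = 28.7 − 26.7 = 2
x=11: ŷ = 10.5 + 1.8·11 = 30.3; r = 31.8 − 30.3 = 1.5
x=13: ŷ = 10.5 + 1.8·13 = 33.9; r = 35.4 − 33.9 = 1.5
x=15: ŷ = 10.5 + 1.8·15 = 37.5; r = 37 − 37.5 = -0.5
x=17: ŷ = 10.5 + 1.8·17 = 41.1; r = 39.6 − 41.1 = -1.5
Largest |r| is 3 at x = 7, residual -3.

r = -3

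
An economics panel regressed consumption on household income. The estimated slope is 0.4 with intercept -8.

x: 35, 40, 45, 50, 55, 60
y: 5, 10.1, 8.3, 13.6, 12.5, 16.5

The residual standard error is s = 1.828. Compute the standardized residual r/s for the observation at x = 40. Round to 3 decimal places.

1.149

ŷ = -8 + 0.4·40 = 8
r = 10.1 − 8 = 2.1
r/s = 2.1 / 1.828 = 1.149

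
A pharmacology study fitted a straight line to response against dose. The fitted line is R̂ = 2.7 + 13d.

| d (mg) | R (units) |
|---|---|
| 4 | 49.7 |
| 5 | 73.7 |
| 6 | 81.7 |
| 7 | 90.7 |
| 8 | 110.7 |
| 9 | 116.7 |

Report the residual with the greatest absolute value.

e = 6

d=4: R̂ = 2.7 + 13·4 = 54.7; e = 49.7 − 54.7 = -5
d=5: R̂ = 2.7 + 13·5 = 67.7; e = 73.7 − 67.7 = 6
d=6: R̂ = 2.7 + 13·6 = 80.7; e = 81.7 − 80.7 = 1
d=7: R̂ = 2.7 + 13·7 = 93.7; e = 90.7 − 93.7 = -3
d=8: R̂ = 2.7 + 13·8 = 106.7; e = 110.7 − 106.7 = 4
d=9: R̂ = 2.7 + 13·9 = 119.7; e = 116.7 − 119.7 = -3
Largest |e| is 6 at d = 5, residual 6.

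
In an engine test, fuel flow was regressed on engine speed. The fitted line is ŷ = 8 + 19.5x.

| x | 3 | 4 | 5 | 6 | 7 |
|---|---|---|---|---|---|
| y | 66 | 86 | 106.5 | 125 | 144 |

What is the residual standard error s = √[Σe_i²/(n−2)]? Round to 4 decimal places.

x=3: ŷ = 8 + 19.5·3 = 66.5; e = 66 − 66.5 = -0.5
x=4: ŷ = 8 + 19.5·4 = 86; e = 86 − 86 = 0
x=5: ŷ = 8 + 19.5·5 = 105.5; e = 106.5 − 105.5 = 1
x=6: ŷ = 8 + 19.5·6 = 125; e = 125 − 125 = 0
x=7: ŷ = 8 + 19.5·7 = 144.5; e = 144 − 144.5 = -0.5
SSE = 0.25 + 0 + 1 + 0 + 0.25 = 1.5
s = √(1.5/3) = √0.5 ≈ 0.7071

s = 0.7071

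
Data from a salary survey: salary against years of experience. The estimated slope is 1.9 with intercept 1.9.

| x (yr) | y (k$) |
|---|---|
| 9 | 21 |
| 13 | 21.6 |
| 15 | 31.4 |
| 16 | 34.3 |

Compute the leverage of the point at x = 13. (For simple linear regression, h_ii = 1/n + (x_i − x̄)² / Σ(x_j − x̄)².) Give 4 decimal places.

h = 0.2522

x̄ = (9 + 13 + 15 + 16)/4 = 13.25
Σ(x − x̄)² = 18.0625 + 0.0625 + 3.0625 + 7.5625 = 28.75
h = 1/4 + (-0.25)²/28.75 = 0.25 + 0.00217391 = 0.2522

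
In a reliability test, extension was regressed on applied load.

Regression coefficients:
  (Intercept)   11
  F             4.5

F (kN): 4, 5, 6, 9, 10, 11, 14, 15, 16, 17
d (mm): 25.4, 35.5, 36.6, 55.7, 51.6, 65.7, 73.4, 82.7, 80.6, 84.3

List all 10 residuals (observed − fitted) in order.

F=4: d̂ = 11 + 4.5·4 = 29; e = 25.4 − 29 = -3.6
F=5: d̂ = 11 + 4.5·5 = 33.5; e = 35.5 − 33.5 = 2
F=6: d̂ = 11 + 4.5·6 = 38; e = 36.6 − 38 = -1.4
F=9: d̂ = 11 + 4.5·9 = 51.5; e = 55.7 − 51.5 = 4.2
F=10: d̂ = 11 + 4.5·10 = 56; e = 51.6 − 56 = -4.4
F=11: d̂ = 11 + 4.5·11 = 60.5; e = 65.7 − 60.5 = 5.2
F=14: d̂ = 11 + 4.5·14 = 74; e = 73.4 − 74 = -0.6
F=15: d̂ = 11 + 4.5·15 = 78.5; e = 82.7 − 78.5 = 4.2
F=16: d̂ = 11 + 4.5·16 = 83; e = 80.6 − 83 = -2.4
F=17: d̂ = 11 + 4.5·17 = 87.5; e = 84.3 − 87.5 = -3.2

-3.6, 2, -1.4, 4.2, -4.4, 5.2, -0.6, 4.2, -2.4, -3.2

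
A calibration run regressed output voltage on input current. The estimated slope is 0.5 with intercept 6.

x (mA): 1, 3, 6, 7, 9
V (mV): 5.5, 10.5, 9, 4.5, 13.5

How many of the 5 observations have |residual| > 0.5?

4

x=1: ŷ = 6 + 0.5·1 = 6.5; r = 5.5 − 6.5 = -1
x=3: ŷ = 6 + 0.5·3 = 7.5; r = 10.5 − 7.5 = 3
x=6: ŷ = 6 + 0.5·6 = 9; r = 9 − 9 = 0
x=7: ŷ = 6 + 0.5·7 = 9.5; r = 4.5 − 9.5 = -5
x=9: ŷ = 6 + 0.5·9 = 10.5; r = 13.5 − 10.5 = 3
|r| > 0.5: x=1 (|r|=1), x=3 (|r|=3), x=7 (|r|=5), x=9 (|r|=3) → 4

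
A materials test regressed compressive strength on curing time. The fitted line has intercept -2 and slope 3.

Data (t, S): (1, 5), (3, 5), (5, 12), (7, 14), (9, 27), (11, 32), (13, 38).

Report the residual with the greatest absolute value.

e = -5

t=1: Ŝ = -2 + 3·1 = 1; e = 5 − 1 = 4
t=3: Ŝ = -2 + 3·3 = 7; e = 5 − 7 = -2
t=5: Ŝ = -2 + 3·5 = 13; e = 12 − 13 = -1
t=7: Ŝ = -2 + 3·7 = 19; e = 14 − 19 = -5
t=9: Ŝ = -2 + 3·9 = 25; e = 27 − 25 = 2
t=11: Ŝ = -2 + 3·11 = 31; e = 32 − 31 = 1
t=13: Ŝ = -2 + 3·13 = 37; e = 38 − 37 = 1
Largest |e| is 5 at t = 7, residual -5.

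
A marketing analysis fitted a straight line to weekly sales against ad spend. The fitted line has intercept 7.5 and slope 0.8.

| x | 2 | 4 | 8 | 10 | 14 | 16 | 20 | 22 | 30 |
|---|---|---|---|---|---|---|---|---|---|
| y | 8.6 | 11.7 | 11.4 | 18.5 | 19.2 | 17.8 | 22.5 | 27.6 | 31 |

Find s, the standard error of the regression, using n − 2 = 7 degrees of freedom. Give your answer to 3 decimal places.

s = 2.087

x=2: ŷ = 7.5 + 0.8·2 = 9.1; e = 8.6 − 9.1 = -0.5
x=4: ŷ = 7.5 + 0.8·4 = 10.7; e = 11.7 − 10.7 = 1
x=8: ŷ = 7.5 + 0.8·8 = 13.9; e = 11.4 − 13.9 = -2.5
x=10: ŷ = 7.5 + 0.8·10 = 15.5; e = 18.5 − 15.5 = 3
x=14: ŷ = 7.5 + 0.8·14 = 18.7; e = 19.2 − 18.7 = 0.5
x=16: ŷ = 7.5 + 0.8·16 = 20.3; e = 17.8 − 20.3 = -2.5
x=20: ŷ = 7.5 + 0.8·20 = 23.5; e = 22.5 − 23.5 = -1
x=22: ŷ = 7.5 + 0.8·22 = 25.1; e = 27.6 − 25.1 = 2.5
x=30: ŷ = 7.5 + 0.8·30 = 31.5; e = 31 − 31.5 = -0.5
SSE = 0.25 + 1 + 6.25 + 9 + 0.25 + 6.25 + 1 + 6.25 + 0.25 = 30.5
s = √(30.5/7) = √4.35714 ≈ 2.087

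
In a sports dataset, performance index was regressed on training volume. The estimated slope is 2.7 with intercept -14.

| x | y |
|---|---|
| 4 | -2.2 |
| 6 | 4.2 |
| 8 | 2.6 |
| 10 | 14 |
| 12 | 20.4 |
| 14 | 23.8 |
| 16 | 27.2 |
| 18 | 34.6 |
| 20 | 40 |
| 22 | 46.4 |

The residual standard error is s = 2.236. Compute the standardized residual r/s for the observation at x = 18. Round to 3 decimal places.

ŷ = -14 + 2.7·18 = 34.6
r = 34.6 − 34.6 = 0
r/s = 0 / 2.236 = 0.000

0.000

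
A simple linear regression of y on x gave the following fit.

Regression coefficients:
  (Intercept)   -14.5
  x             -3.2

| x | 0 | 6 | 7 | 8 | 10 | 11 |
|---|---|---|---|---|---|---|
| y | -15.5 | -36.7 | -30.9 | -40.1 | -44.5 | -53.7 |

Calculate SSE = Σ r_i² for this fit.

x=0: ŷ = -14.5 − 3.2·0 = -14.5; r = -15.5 − (-14.5) = -1
x=6: ŷ = -14.5 − 3.2·6 = -33.7; r = -36.7 − (-33.7) = -3
x=7: ŷ = -14.5 − 3.2·7 = -36.9; r = -30.9 − (-36.9) = 6
x=8: ŷ = -14.5 − 3.2·8 = -40.1; r = -40.1 − (-40.1) = 0
x=10: ŷ = -14.5 − 3.2·10 = -46.5; r = -44.5 − (-46.5) = 2
x=11: ŷ = -14.5 − 3.2·11 = -49.7; r = -53.7 − (-49.7) = -4
SSE = 1 + 9 + 36 + 0 + 4 + 16 = 66

SSE = 66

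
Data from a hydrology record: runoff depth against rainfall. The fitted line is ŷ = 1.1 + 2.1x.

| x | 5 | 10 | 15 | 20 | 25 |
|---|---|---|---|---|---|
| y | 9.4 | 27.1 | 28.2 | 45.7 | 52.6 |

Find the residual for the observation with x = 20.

ŷ = 1.1 + 2.1·20 = 43.1
r = 45.7 − 43.1 = 2.6

r = 2.6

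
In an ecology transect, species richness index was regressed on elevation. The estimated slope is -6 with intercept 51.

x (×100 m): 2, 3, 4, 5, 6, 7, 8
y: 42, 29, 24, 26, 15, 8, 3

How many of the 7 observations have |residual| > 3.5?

x=2: ŷ = 51 − 6·2 = 39; r = 42 − 39 = 3
x=3: ŷ = 51 − 6·3 = 33; r = 29 − 33 = -4
x=4: ŷ = 51 − 6·4 = 27; r = 24 − 27 = -3
x=5: ŷ = 51 − 6·5 = 21; r = 26 − 21 = 5
x=6: ŷ = 51 − 6·6 = 15; r = 15 − 15 = 0
x=7: ŷ = 51 − 6·7 = 9; r = 8 − 9 = -1
x=8: ŷ = 51 − 6·8 = 3; r = 3 − 3 = 0
|r| > 3.5: x=3 (|r|=4), x=5 (|r|=5) → 2

2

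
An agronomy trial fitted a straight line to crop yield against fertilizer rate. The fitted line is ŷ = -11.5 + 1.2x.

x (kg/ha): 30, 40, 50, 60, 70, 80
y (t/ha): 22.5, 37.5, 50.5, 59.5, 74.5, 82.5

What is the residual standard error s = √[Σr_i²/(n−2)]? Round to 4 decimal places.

x=30: ŷ = -11.5 + 1.2·30 = 24.5; r = 22.5 − 24.5 = -2
x=40: ŷ = -11.5 + 1.2·40 = 36.5; r = 37.5 − 36.5 = 1
x=50: ŷ = -11.5 + 1.2·50 = 48.5; r = 50.5 − 48.5 = 2
x=60: ŷ = -11.5 + 1.2·60 = 60.5; r = 59.5 − 60.5 = -1
x=70: ŷ = -11.5 + 1.2·70 = 72.5; r = 74.5 − 72.5 = 2
x=80: ŷ = -11.5 + 1.2·80 = 84.5; r = 82.5 − 84.5 = -2
SSE = 4 + 1 + 4 + 1 + 4 + 4 = 18
s = √(18/4) = √4.5 ≈ 2.1213

s = 2.1213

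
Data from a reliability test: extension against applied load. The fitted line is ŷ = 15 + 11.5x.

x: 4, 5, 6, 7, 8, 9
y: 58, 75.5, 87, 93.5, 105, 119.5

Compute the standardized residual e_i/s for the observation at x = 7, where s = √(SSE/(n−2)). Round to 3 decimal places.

x=4: ŷ = 15 + 11.5·4 = 61; e = 58 − 61 = -3
x=5: ŷ = 15 + 11.5·5 = 72.5; e = 75.5 − 72.5 = 3
x=6: ŷ = 15 + 11.5·6 = 84; e = 87 − 84 = 3
x=7: ŷ = 15 + 11.5·7 = 95.5; e = 93.5 − 95.5 = -2
x=8: ŷ = 15 + 11.5·8 = 107; e = 105 − 107 = -2
x=9: ŷ = 15 + 11.5·9 = 118.5; e = 119.5 − 118.5 = 1
SSE = 9 + 9 + 9 + 4 + 4 + 1 = 36
s = √(36/4) = 3
e/s = -2 / 3 = -0.667

-0.667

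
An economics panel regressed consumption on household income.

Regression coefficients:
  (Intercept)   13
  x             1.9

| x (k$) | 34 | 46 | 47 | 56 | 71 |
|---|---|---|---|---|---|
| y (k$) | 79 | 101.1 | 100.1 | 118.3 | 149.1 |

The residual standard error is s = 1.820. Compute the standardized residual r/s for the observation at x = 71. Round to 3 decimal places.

0.659

ŷ = 13 + 1.9·71 = 147.9
r = 149.1 − 147.9 = 1.2
r/s = 1.2 / 1.820 = 0.659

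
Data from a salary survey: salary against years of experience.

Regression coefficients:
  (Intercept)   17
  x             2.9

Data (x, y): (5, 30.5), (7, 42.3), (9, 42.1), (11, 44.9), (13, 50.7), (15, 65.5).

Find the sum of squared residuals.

SSE = 84

x=5: ŷ = 17 + 2.9·5 = 31.5; r = 30.5 − 31.5 = -1
x=7: ŷ = 17 + 2.9·7 = 37.3; r = 42.3 − 37.3 = 5
x=9: ŷ = 17 + 2.9·9 = 43.1; r = 42.1 − 43.1 = -1
x=11: ŷ = 17 + 2.9·11 = 48.9; r = 44.9 − 48.9 = -4
x=13: ŷ = 17 + 2.9·13 = 54.7; r = 50.7 − 54.7 = -4
x=15: ŷ = 17 + 2.9·15 = 60.5; r = 65.5 − 60.5 = 5
SSE = 1 + 25 + 1 + 16 + 16 + 25 = 84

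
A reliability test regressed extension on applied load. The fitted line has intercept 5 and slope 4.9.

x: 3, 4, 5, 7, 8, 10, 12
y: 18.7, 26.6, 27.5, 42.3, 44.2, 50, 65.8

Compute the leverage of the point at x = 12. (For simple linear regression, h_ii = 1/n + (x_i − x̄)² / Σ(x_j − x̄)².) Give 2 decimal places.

h = 0.53

x̄ = (3 + 4 + 5 + 7 + 8 + 10 + 12)/7 = 7
Σ(x − x̄)² = 16 + 9 + 4 + 0 + 1 + 9 + 25 = 64
h = 1/7 + (5)²/64 = 0.142857 + 0.390625 = 0.53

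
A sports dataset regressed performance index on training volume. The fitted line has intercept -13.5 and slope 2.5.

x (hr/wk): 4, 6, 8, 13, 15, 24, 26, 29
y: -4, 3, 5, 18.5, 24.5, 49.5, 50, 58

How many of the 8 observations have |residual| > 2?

1

x=4: ŷ = -13.5 + 2.5·4 = -3.5; e = -4 − (-3.5) = -0.5
x=6: ŷ = -13.5 + 2.5·6 = 1.5; e = 3 − 1.5 = 1.5
x=8: ŷ = -13.5 + 2.5·8 = 6.5; e = 5 − 6.5 = -1.5
x=13: ŷ = -13.5 + 2.5·13 = 19; e = 18.5 − 19 = -0.5
x=15: ŷ = -13.5 + 2.5·15 = 24; e = 24.5 − 24 = 0.5
x=24: ŷ = -13.5 + 2.5·24 = 46.5; e = 49.5 − 46.5 = 3
x=26: ŷ = -13.5 + 2.5·26 = 51.5; e = 50 − 51.5 = -1.5
x=29: ŷ = -13.5 + 2.5·29 = 59; e = 58 − 59 = -1
|e| > 2: x=24 (|e|=3) → 1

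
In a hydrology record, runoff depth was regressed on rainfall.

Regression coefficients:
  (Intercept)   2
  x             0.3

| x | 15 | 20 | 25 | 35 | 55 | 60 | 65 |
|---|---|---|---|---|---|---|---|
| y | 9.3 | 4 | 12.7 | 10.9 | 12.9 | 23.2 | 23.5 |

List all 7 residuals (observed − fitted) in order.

2.8, -4, 3.2, -1.6, -5.6, 3.2, 2

x=15: ŷ = 2 + 0.3·15 = 6.5; e = 9.3 − 6.5 = 2.8
x=20: ŷ = 2 + 0.3·20 = 8; e = 4 − 8 = -4
x=25: ŷ = 2 + 0.3·25 = 9.5; e = 12.7 − 9.5 = 3.2
x=35: ŷ = 2 + 0.3·35 = 12.5; e = 10.9 − 12.5 = -1.6
x=55: ŷ = 2 + 0.3·55 = 18.5; e = 12.9 − 18.5 = -5.6
x=60: ŷ = 2 + 0.3·60 = 20; e = 23.2 − 20 = 3.2
x=65: ŷ = 2 + 0.3·65 = 21.5; e = 23.5 − 21.5 = 2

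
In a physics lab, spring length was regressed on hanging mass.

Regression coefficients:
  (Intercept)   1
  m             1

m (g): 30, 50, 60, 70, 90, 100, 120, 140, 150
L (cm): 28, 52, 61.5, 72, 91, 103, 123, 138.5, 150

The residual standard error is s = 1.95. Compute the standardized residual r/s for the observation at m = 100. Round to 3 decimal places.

L̂ = 1 + 100 = 101
r = 103 − 101 = 2
r/s = 2 / 1.95 = 1.026

1.026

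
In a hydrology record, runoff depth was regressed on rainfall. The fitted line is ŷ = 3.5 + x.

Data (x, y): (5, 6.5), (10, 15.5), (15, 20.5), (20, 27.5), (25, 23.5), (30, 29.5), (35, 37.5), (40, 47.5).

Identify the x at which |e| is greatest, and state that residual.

x = 25, e = -5

x=5: ŷ = 3.5 + 5 = 8.5; e = 6.5 − 8.5 = -2
x=10: ŷ = 3.5 + 10 = 13.5; e = 15.5 − 13.5 = 2
x=15: ŷ = 3.5 + 15 = 18.5; e = 20.5 − 18.5 = 2
x=20: ŷ = 3.5 + 20 = 23.5; e = 27.5 − 23.5 = 4
x=25: ŷ = 3.5 + 25 = 28.5; e = 23.5 − 28.5 = -5
x=30: ŷ = 3.5 + 30 = 33.5; e = 29.5 − 33.5 = -4
x=35: ŷ = 3.5 + 35 = 38.5; e = 37.5 − 38.5 = -1
x=40: ŷ = 3.5 + 40 = 43.5; e = 47.5 − 43.5 = 4
Largest |e| is 5 at x = 25, residual -5.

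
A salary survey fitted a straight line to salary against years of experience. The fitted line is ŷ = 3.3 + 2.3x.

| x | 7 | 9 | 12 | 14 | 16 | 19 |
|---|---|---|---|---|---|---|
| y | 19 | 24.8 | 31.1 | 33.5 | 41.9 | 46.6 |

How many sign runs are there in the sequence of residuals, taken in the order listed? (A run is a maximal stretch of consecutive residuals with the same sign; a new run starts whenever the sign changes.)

5 runs

x=7: ŷ = 3.3 + 2.3·7 = 19.4; e = 19 − 19.4 = -0.4
x=9: ŷ = 3.3 + 2.3·9 = 24; e = 24.8 − 24 = 0.8
x=12: ŷ = 3.3 + 2.3·12 = 30.9; e = 31.1 − 30.9 = 0.2
x=14: ŷ = 3.3 + 2.3·14 = 35.5; e = 33.5 − 35.5 = -2
x=16: ŷ = 3.3 + 2.3·16 = 40.1; e = 41.9 − 40.1 = 1.8
x=19: ŷ = 3.3 + 2.3·19 = 47; e = 46.6 − 47 = -0.4
Signs: − + + − + −
Runs: −×1, +×2, −×1, +×1, −×1 → 5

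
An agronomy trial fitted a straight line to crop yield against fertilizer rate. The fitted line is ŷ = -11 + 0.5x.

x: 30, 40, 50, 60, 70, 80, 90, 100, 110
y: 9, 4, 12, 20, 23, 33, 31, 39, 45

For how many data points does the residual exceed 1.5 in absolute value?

5

x=30: ŷ = -11 + 0.5·30 = 4; r = 9 − 4 = 5
x=40: ŷ = -11 + 0.5·40 = 9; r = 4 − 9 = -5
x=50: ŷ = -11 + 0.5·50 = 14; r = 12 − 14 = -2
x=60: ŷ = -11 + 0.5·60 = 19; r = 20 − 19 = 1
x=70: ŷ = -11 + 0.5·70 = 24; r = 23 − 24 = -1
x=80: ŷ = -11 + 0.5·80 = 29; r = 33 − 29 = 4
x=90: ŷ = -11 + 0.5·90 = 34; r = 31 − 34 = -3
x=100: ŷ = -11 + 0.5·100 = 39; r = 39 − 39 = 0
x=110: ŷ = -11 + 0.5·110 = 44; r = 45 − 44 = 1
|r| > 1.5: x=30 (|r|=5), x=40 (|r|=5), x=50 (|r|=2), x=80 (|r|=4), x=90 (|r|=3) → 5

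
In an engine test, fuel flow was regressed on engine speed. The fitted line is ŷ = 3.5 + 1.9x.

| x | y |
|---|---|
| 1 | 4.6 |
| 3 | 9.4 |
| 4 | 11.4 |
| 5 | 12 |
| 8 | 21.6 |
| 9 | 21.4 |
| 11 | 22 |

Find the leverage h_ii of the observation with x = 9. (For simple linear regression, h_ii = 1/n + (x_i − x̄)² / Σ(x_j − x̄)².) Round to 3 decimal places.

h = 0.271

x̄ = (1 + 3 + 4 + 5 + 8 + 9 + 11)/7 = 5.85714
Σ(x − x̄)² = 23.5918 + 8.16327 + 3.44898 + 0.734694 + 4.59184 + 9.87755 + 26.449 = 76.8571
h = 1/7 + (3.14286)²/76.8571 = 0.142857 + 0.128518 = 0.271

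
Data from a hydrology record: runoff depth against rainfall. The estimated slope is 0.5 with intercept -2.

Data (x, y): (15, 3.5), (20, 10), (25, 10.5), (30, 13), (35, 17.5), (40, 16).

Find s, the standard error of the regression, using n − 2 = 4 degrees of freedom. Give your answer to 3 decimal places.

s = 2.000

x=15: ŷ = -2 + 0.5·15 = 5.5; r = 3.5 − 5.5 = -2
x=20: ŷ = -2 + 0.5·20 = 8; r = 10 − 8 = 2
x=25: ŷ = -2 + 0.5·25 = 10.5; r = 10.5 − 10.5 = 0
x=30: ŷ = -2 + 0.5·30 = 13; r = 13 − 13 = 0
x=35: ŷ = -2 + 0.5·35 = 15.5; r = 17.5 − 15.5 = 2
x=40: ŷ = -2 + 0.5·40 = 18; r = 16 − 18 = -2
SSE = 4 + 4 + 0 + 0 + 4 + 4 = 16
s = √(16/4) = √4 ≈ 2.000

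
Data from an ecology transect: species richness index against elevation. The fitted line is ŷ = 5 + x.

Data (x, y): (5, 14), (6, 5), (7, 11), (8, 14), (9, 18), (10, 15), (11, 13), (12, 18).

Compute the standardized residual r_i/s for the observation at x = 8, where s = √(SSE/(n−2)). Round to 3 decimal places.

0.274

x=5: ŷ = 5 + 5 = 10; r = 14 − 10 = 4
x=6: ŷ = 5 + 6 = 11; r = 5 − 11 = -6
x=7: ŷ = 5 + 7 = 12; r = 11 − 12 = -1
x=8: ŷ = 5 + 8 = 13; r = 14 − 13 = 1
x=9: ŷ = 5 + 9 = 14; r = 18 − 14 = 4
x=10: ŷ = 5 + 10 = 15; r = 15 − 15 = 0
x=11: ŷ = 5 + 11 = 16; r = 13 − 16 = -3
x=12: ŷ = 5 + 12 = 17; r = 18 − 17 = 1
SSE = 16 + 36 + 1 + 1 + 16 + 0 + 9 + 1 = 80
s = √(80/6) = 3.65148
r/s = 1 / 3.65148 = 0.274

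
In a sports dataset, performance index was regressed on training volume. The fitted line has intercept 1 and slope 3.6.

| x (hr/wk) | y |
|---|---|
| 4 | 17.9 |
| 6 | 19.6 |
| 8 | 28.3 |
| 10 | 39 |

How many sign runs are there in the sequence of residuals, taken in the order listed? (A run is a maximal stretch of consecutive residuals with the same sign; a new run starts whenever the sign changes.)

x=4: ŷ = 1 + 3.6·4 = 15.4; e = 17.9 − 15.4 = 2.5
x=6: ŷ = 1 + 3.6·6 = 22.6; e = 19.6 − 22.6 = -3
x=8: ŷ = 1 + 3.6·8 = 29.8; e = 28.3 − 29.8 = -1.5
x=10: ŷ = 1 + 3.6·10 = 37; e = 39 − 37 = 2
Signs: + − − +
Runs: +×1, −×2, +×1 → 3

3 runs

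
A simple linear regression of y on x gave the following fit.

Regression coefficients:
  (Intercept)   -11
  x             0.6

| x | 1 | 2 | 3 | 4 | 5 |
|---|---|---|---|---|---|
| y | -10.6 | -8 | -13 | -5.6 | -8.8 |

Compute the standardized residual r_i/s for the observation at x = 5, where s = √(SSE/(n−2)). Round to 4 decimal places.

x=1: ŷ = -11 + 0.6·1 = -10.4; r = -10.6 − (-10.4) = -0.2
x=2: ŷ = -11 + 0.6·2 = -9.8; r = -8 − (-9.8) = 1.8
x=3: ŷ = -11 + 0.6·3 = -9.2; r = -13 − (-9.2) = -3.8
x=4: ŷ = -11 + 0.6·4 = -8.6; r = -5.6 − (-8.6) = 3
x=5: ŷ = -11 + 0.6·5 = -8; r = -8.8 − (-8) = -0.8
SSE = 0.04 + 3.24 + 14.44 + 9 + 0.64 = 27.36
s = √(27.36/3) = 3.01993
r/s = -0.8 / 3.01993 = -0.2649

-0.2649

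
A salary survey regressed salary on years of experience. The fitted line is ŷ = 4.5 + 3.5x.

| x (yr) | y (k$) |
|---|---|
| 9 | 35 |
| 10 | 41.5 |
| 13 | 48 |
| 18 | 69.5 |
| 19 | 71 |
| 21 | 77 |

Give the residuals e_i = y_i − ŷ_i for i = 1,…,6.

x=9: ŷ = 4.5 + 3.5·9 = 36; e = 35 − 36 = -1
x=10: ŷ = 4.5 + 3.5·10 = 39.5; e = 41.5 − 39.5 = 2
x=13: ŷ = 4.5 + 3.5·13 = 50; e = 48 − 50 = -2
x=18: ŷ = 4.5 + 3.5·18 = 67.5; e = 69.5 − 67.5 = 2
x=19: ŷ = 4.5 + 3.5·19 = 71; e = 71 − 71 = 0
x=21: ŷ = 4.5 + 3.5·21 = 78; e = 77 − 78 = -1

-1, 2, -2, 2, 0, -1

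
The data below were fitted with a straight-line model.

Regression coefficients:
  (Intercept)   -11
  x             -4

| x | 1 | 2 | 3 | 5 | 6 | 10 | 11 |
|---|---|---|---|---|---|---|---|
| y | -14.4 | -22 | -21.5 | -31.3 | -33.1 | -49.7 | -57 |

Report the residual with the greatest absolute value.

r = -3

x=1: ŷ = -11 − 4·1 = -15; r = -14.4 − (-15) = 0.6
x=2: ŷ = -11 − 4·2 = -19; r = -22 − (-19) = -3
x=3: ŷ = -11 − 4·3 = -23; r = -21.5 − (-23) = 1.5
x=5: ŷ = -11 − 4·5 = -31; r = -31.3 − (-31) = -0.3
x=6: ŷ = -11 − 4·6 = -35; r = -33.1 − (-35) = 1.9
x=10: ŷ = -11 − 4·10 = -51; r = -49.7 − (-51) = 1.3
x=11: ŷ = -11 − 4·11 = -55; r = -57 − (-55) = -2
Largest |r| is 3 at x = 2, residual -3.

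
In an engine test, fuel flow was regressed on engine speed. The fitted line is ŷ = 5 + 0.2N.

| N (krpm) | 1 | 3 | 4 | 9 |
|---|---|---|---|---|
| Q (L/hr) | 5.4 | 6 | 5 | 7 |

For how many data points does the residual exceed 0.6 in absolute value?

1

N=1: ŷ = 5 + 0.2·1 = 5.2; e = 5.4 − 5.2 = 0.2
N=3: ŷ = 5 + 0.2·3 = 5.6; e = 6 − 5.6 = 0.4
N=4: ŷ = 5 + 0.2·4 = 5.8; e = 5 − 5.8 = -0.8
N=9: ŷ = 5 + 0.2·9 = 6.8; e = 7 − 6.8 = 0.2
|e| > 0.6: N=4 (|e|=0.8) → 1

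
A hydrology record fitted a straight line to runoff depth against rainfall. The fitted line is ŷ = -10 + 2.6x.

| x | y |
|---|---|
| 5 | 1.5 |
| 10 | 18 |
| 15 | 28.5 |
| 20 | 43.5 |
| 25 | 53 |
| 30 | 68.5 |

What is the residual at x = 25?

ŷ = -10 + 2.6·25 = 55
e = 53 − 55 = -2

e = -2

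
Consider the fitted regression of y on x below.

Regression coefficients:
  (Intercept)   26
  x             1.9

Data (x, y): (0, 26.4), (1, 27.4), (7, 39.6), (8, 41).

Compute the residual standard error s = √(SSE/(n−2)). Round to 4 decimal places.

s = 0.5196

x=0: ŷ = 26 + 1.9·0 = 26; e = 26.4 − 26 = 0.4
x=1: ŷ = 26 + 1.9·1 = 27.9; e = 27.4 − 27.9 = -0.5
x=7: ŷ = 26 + 1.9·7 = 39.3; e = 39.6 − 39.3 = 0.3
x=8: ŷ = 26 + 1.9·8 = 41.2; e = 41 − 41.2 = -0.2
SSE = 0.16 + 0.25 + 0.09 + 0.04 = 0.54
s = √(0.54/2) = √0.27 ≈ 0.5196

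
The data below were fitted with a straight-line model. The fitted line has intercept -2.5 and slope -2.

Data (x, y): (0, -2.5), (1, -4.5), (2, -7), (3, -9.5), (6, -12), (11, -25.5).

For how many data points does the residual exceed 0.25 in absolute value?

x=0: ŷ = -2.5 − 2·0 = -2.5; r = -2.5 − (-2.5) = 0
x=1: ŷ = -2.5 − 2·1 = -4.5; r = -4.5 − (-4.5) = 0
x=2: ŷ = -2.5 − 2·2 = -6.5; r = -7 − (-6.5) = -0.5
x=3: ŷ = -2.5 − 2·3 = -8.5; r = -9.5 − (-8.5) = -1
x=6: ŷ = -2.5 − 2·6 = -14.5; r = -12 − (-14.5) = 2.5
x=11: ŷ = -2.5 − 2·11 = -24.5; r = -25.5 − (-24.5) = -1
|r| > 0.25: x=2 (|r|=0.5), x=3 (|r|=1), x=6 (|r|=2.5), x=11 (|r|=1) → 4

4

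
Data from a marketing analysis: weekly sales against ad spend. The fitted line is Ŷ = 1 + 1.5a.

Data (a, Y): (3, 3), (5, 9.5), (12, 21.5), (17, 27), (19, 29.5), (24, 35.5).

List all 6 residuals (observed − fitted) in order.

-2.5, 1, 2.5, 0.5, 0, -1.5

a=3: Ŷ = 1 + 1.5·3 = 5.5; e = 3 − 5.5 = -2.5
a=5: Ŷ = 1 + 1.5·5 = 8.5; e = 9.5 − 8.5 = 1
a=12: Ŷ = 1 + 1.5·12 = 19; e = 21.5 − 19 = 2.5
a=17: Ŷ = 1 + 1.5·17 = 26.5; e = 27 − 26.5 = 0.5
a=19: Ŷ = 1 + 1.5·19 = 29.5; e = 29.5 − 29.5 = 0
a=24: Ŷ = 1 + 1.5·24 = 37; e = 35.5 − 37 = -1.5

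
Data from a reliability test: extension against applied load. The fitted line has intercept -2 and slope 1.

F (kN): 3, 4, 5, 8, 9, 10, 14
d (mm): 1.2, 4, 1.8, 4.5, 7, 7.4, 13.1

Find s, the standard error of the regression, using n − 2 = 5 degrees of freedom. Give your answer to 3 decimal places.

s = 1.364

F=3: ŷ = -2 + 3 = 1; e = 1.2 − 1 = 0.2
F=4: ŷ = -2 + 4 = 2; e = 4 − 2 = 2
F=5: ŷ = -2 + 5 = 3; e = 1.8 − 3 = -1.2
F=8: ŷ = -2 + 8 = 6; e = 4.5 − 6 = -1.5
F=9: ŷ = -2 + 9 = 7; e = 7 − 7 = 0
F=10: ŷ = -2 + 10 = 8; e = 7.4 − 8 = -0.6
F=14: ŷ = -2 + 14 = 12; e = 13.1 − 12 = 1.1
SSE = 0.04 + 4 + 1.44 + 2.25 + 0 + 0.36 + 1.21 = 9.3
s = √(9.3/5) = √1.86 ≈ 1.364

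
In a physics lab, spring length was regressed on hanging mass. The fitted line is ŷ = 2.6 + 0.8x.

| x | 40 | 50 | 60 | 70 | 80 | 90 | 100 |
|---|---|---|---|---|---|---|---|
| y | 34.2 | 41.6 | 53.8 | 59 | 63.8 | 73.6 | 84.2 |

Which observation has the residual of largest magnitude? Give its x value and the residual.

x = 60, e = 3.2

x=40: ŷ = 2.6 + 0.8·40 = 34.6; e = 34.2 − 34.6 = -0.4
x=50: ŷ = 2.6 + 0.8·50 = 42.6; e = 41.6 − 42.6 = -1
x=60: ŷ = 2.6 + 0.8·60 = 50.6; e = 53.8 − 50.6 = 3.2
x=70: ŷ = 2.6 + 0.8·70 = 58.6; e = 59 − 58.6 = 0.4
x=80: ŷ = 2.6 + 0.8·80 = 66.6; e = 63.8 − 66.6 = -2.8
x=90: ŷ = 2.6 + 0.8·90 = 74.6; e = 73.6 − 74.6 = -1
x=100: ŷ = 2.6 + 0.8·100 = 82.6; e = 84.2 − 82.6 = 1.6
Largest |e| is 3.2 at x = 60, residual 3.2.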